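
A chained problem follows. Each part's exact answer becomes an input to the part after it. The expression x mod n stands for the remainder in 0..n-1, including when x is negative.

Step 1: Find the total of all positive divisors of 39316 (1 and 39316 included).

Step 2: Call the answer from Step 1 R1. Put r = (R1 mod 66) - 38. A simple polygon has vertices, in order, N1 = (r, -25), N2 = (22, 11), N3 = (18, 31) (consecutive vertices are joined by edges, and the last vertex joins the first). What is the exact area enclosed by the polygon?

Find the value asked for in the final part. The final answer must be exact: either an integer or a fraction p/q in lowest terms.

Step 1: 39316 = 2^2 * 9829; sigma = (1 + 2 + 4) * (1 + 9829) = 7 * 9830 = 68810; answer 68810
Step 2: R1 = 68810; r = 0; cross terms: (0*11 - 22*-25)=550, (22*31 - 18*11)=484, (18*-25 - 0*31)=-450; twice the area = |584| = 584; area = 292; answer 292

292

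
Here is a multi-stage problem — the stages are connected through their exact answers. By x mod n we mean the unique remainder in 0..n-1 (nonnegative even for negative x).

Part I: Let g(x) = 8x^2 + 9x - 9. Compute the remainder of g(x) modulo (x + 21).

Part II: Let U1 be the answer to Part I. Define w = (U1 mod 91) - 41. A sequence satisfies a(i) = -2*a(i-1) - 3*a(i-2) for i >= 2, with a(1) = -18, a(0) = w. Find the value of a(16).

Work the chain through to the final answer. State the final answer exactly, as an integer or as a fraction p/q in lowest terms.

Part I: remainder = value at the root: 8*(-21)^2 + 9*(-21)^1 - 9 = (3528) + (-189) + (-9) = 3330; answer 3330
Part II: U1 = 3330; w = 13; a(2) = -2*(-18) - 3*(13) = -3; iterating: a(2)=-3, a(3)=60, a(4)=-111, a(5)=42, a(6)=249, a(7)=-624, a(8)=501, a(9)=870, a(10)=-3243, a(11)=3876, a(12)=1977, a(13)=-15582, a(14)=25233, a(15)=-3720, a(16)=-68259; answer -68259

-68259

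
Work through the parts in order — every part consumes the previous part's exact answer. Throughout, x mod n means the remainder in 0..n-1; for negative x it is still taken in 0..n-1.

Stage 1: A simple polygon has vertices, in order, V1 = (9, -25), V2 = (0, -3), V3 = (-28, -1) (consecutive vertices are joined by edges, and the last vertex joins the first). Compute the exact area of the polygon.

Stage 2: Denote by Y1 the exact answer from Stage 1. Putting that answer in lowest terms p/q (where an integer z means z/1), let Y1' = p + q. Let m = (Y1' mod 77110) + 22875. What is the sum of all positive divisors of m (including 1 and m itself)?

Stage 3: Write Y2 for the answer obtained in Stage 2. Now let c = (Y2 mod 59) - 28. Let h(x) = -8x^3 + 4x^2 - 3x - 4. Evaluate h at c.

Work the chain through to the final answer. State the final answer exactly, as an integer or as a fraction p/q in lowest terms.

1886

Stage 1: cross terms: (9*-3 - 0*-25)=-27, (0*-1 - -28*-3)=-84, (-28*-25 - 9*-1)=709; twice the area = |598| = 598; area = 299; answer 299
Stage 2: Y1 = 299; threaded value p + q = 300; m = 23175; 23175 = 3^2 * 5^2 * 103; sigma = (1 + 3 + 9) * (1 + 5 + 25) * (1 + 103) = 13 * 31 * 104 = 41912; answer 41912
Stage 3: Y2 = 41912; c = -6; -8*(-6)^3 + 4*(-6)^2 - 3*(-6)^1 - 4 = (1728) + (144) + (18) + (-4) = 1886; answer 1886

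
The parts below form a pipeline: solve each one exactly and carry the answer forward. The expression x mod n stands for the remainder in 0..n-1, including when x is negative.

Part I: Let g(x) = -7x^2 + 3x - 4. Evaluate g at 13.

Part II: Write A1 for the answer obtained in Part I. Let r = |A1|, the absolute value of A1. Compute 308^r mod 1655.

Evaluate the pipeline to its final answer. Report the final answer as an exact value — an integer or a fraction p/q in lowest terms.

1216

Part I: -7*(13)^2 + 3*(13)^1 - 4 = (-1183) + (39) + (-4) = -1148; answer -1148
Part II: A1 = -1148; r = 1148; squarings mod 1655: 308^1=308, 308^2=529, 308^4=146, 308^8=1456, 308^16=1536, 308^32=921, 308^64=881, 308^128=1621, 308^256=1156, 308^512=751, 308^1024=1301; 308^1148 = 308^4 * 308^8 * 308^16 * 308^32 * 308^64 * 308^1024 = 1216 (mod 1655); answer 1216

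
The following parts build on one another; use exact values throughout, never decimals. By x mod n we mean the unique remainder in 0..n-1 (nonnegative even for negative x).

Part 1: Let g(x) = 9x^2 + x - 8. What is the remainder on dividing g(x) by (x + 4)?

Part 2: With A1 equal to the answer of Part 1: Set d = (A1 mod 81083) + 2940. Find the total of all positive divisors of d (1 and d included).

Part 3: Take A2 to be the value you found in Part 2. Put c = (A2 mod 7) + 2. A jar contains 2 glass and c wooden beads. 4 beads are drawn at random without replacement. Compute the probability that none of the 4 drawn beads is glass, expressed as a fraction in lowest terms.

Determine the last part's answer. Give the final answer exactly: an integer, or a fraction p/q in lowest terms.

5/18

Part 1: remainder = value at the root: 9*(-4)^2 + 1*(-4)^1 - 8 = (144) + (-4) + (-8) = 132; answer 132
Part 2: A1 = 132; d = 3072; 3072 = 2^10 * 3; sigma = (1 + 2 + 4 + 8 + 16 + 32 + 64 + 128 + 256 + 512 + 1024) * (1 + 3) = 2047 * 4 = 8188; answer 8188
Part 3: A2 = 8188; c = 7; total draws C(9,4) = 126; favorable C(7,4) = 35; P = 5/18; answer 5/18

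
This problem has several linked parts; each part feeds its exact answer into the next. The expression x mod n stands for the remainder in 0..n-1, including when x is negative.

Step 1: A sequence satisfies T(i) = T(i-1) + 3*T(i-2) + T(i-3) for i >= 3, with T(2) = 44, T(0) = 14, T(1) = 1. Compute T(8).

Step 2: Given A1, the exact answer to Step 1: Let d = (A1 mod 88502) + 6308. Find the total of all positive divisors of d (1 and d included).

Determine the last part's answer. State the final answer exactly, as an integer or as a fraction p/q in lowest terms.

Step 1: T(3) = 1*(44) + 3*(1) + 1*(14) = 61; iterating: T(3)=61, T(4)=194, T(5)=421, T(6)=1064, T(7)=2521, T(8)=6134; answer 6134
Step 2: A1 = 6134; d = 12442; 12442 = 2 * 6221; sigma = (1 + 2) * (1 + 6221) = 3 * 6222 = 18666; answer 18666

18666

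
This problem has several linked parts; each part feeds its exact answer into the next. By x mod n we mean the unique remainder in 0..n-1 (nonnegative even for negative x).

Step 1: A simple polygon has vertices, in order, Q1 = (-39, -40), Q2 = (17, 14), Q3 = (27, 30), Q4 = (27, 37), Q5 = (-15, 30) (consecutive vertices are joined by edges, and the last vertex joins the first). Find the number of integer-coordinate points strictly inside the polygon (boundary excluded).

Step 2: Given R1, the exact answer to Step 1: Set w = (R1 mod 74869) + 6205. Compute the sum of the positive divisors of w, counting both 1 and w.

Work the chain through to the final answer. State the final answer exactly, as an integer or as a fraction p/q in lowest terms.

8184

Step 1: cross terms: (-39*14 - 17*-40)=134, (17*30 - 27*14)=132, (27*37 - 27*30)=189, (27*30 - -15*37)=1365, (-15*-40 - -39*30)=1770; twice the area = |3590| = 3590; area = 1795; boundary points = 2 + 2 + 7 + 7 + 2 = 20; strictly interior points = area - boundary/2 + 1 = 1786; answer 1786
Step 2: R1 = 1786; w = 7991; 7991 = 61 * 131; sigma = (1 + 61) * (1 + 131) = 62 * 132 = 8184; answer 8184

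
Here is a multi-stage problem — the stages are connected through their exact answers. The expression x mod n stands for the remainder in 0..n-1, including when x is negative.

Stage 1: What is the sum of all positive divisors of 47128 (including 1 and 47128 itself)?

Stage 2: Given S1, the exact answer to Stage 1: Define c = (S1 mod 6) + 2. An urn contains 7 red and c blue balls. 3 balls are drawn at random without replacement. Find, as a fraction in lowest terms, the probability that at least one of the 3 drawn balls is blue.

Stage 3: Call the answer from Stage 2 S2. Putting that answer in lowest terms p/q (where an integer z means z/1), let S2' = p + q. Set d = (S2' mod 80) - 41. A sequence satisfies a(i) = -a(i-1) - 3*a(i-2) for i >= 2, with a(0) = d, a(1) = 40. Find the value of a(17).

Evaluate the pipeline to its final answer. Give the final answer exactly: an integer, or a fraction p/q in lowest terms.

Stage 1: 47128 = 2^3 * 43 * 137; sigma = (1 + 2 + 4 + 8) * (1 + 43) * (1 + 137) = 15 * 44 * 138 = 91080; answer 91080
Stage 2: S1 = 91080; c = 2; total draws C(9,3) = 84; complement C(7,3) = 35; favorable 84 - 35 = 49; P = 7/12; answer 7/12
Stage 3: S2 = 7/12; threaded value p + q = 19; d = -22; a(2) = -1*(40) - 3*(-22) = 26; iterating: a(2)=26, a(3)=-146, a(4)=68, a(5)=370, a(6)=-574, a(7)=-536, a(8)=2258, a(9)=-650, a(10)=-6124, a(11)=8074, a(12)=10298, a(13)=-34520, a(14)=3626, a(15)=99934, a(16)=-110812, a(17)=-188990; answer -188990

-188990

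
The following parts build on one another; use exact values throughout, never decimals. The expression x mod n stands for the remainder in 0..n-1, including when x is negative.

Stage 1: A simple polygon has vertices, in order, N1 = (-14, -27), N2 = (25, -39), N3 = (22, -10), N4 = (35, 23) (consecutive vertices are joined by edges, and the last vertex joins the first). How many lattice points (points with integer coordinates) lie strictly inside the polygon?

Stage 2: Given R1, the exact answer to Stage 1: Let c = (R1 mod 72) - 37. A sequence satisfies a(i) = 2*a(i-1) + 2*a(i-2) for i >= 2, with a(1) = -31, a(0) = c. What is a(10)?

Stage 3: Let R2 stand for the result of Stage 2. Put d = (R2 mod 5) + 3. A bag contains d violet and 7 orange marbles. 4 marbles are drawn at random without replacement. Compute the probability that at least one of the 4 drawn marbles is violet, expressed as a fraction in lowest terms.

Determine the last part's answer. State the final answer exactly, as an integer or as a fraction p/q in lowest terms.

Stage 1: cross terms: (-14*-39 - 25*-27)=1221, (25*-10 - 22*-39)=608, (22*23 - 35*-10)=856, (35*-27 - -14*23)=-623; twice the area = |2062| = 2062; area = 1031; boundary points = 3 + 1 + 1 + 1 = 6; strictly interior points = area - boundary/2 + 1 = 1029; answer 1029
Stage 2: R1 = 1029; c = -16; a(2) = 2*(-31) + 2*(-16) = -94; iterating: a(2)=-94, a(3)=-250, a(4)=-688, a(5)=-1876, a(6)=-5128, a(7)=-14008, a(8)=-38272, a(9)=-104560, a(10)=-285664; answer -285664
Stage 3: R2 = -285664; d = 4; total draws C(11,4) = 330; complement C(7,4) = 35; favorable 330 - 35 = 295; P = 59/66; answer 59/66

59/66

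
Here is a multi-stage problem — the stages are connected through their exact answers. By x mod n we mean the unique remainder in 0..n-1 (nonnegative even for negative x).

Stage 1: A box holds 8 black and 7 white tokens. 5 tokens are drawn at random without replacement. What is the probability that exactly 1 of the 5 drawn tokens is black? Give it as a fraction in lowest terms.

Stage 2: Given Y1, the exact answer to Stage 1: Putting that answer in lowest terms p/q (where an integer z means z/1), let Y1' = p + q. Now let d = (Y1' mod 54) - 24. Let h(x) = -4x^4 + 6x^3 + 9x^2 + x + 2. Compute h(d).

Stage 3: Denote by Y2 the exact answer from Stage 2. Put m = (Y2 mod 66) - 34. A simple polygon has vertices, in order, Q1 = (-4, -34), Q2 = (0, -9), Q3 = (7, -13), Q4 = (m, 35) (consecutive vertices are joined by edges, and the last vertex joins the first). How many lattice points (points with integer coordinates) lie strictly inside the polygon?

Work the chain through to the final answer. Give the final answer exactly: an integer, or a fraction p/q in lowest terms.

Stage 1: total draws C(15,5) = 3003; favorable C(8,1)*C(7,4) = 280; P = 40/429; answer 40/429
Stage 2: Y1 = 40/429; threaded value p + q = 469; d = 13; -4*(13)^4 + 6*(13)^3 + 9*(13)^2 + 1*(13)^1 + 2 = (-114244) + (13182) + (1521) + (13) + (2) = -99526; answer -99526
Stage 3: Y2 = -99526; m = -32; cross terms: (-4*-9 - 0*-34)=36, (0*-13 - 7*-9)=63, (7*35 - -32*-13)=-171, (-32*-34 - -4*35)=1228; twice the area = |1156| = 1156; area = 578; boundary points = 1 + 1 + 3 + 1 = 6; strictly interior points = area - boundary/2 + 1 = 576; answer 576

576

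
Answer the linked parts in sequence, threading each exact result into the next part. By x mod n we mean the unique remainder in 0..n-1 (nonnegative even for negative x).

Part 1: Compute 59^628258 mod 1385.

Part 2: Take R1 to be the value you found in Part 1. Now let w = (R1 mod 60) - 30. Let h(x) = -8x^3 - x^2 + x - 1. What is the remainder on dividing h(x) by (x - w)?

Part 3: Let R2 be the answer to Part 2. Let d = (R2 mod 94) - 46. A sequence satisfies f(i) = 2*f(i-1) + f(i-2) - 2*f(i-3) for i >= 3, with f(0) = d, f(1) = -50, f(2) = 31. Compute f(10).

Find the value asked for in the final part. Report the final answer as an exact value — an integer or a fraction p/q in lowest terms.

Part 1: squarings mod 1385: 59^1=59, 59^2=711, 59^4=1381, 59^8=16, 59^16=256, 59^32=441, 59^64=581, 59^128=1006, 59^256=986, 59^512=1311, 59^1024=1321, 59^2048=1326, 59^4096=711, 59^8192=1381, 59^16384=16, 59^32768=256, 59^65536=441, 59^131072=581, 59^262144=1006, 59^524288=986; 59^628258 = 59^2 * 59^32 * 59^512 * 59^1024 * 59^4096 * 59^32768 * 59^65536 * 59^524288 = 1006 (mod 1385); answer 1006
Part 2: R1 = 1006; w = 16; remainder = value at the root: -8*(16)^3 - 1*(16)^2 + 1*(16)^1 - 1 = (-32768) + (-256) + (16) + (-1) = -33009; answer -33009
Part 3: R2 = -33009; d = 33; f(3) = 2*(31) + 1*(-50) - 2*(33) = -54; iterating: f(3)=-54, f(4)=23, f(5)=-70, f(6)=-9, f(7)=-134, f(8)=-137, f(9)=-390, f(10)=-649; answer -649

-649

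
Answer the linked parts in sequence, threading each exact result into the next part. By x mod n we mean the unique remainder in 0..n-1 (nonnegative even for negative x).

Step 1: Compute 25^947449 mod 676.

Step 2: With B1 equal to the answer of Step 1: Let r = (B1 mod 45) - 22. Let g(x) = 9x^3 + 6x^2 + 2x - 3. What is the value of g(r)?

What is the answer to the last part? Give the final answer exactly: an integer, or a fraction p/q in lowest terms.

Step 1: squarings mod 676: 25^1=25, 25^2=625, 25^4=573, 25^8=469, 25^16=261, 25^32=521, 25^64=365, 25^128=53, 25^256=105, 25^512=209, 25^1024=417, 25^2048=157, 25^4096=313, 25^8192=625, 25^16384=573, 25^32768=469, 25^65536=261, 25^131072=521, 25^262144=365, 25^524288=53; 25^947449 = 25^1 * 25^8 * 25^16 * 25^32 * 25^64 * 25^128 * 25^1024 * 25^4096 * 25^8192 * 25^16384 * 25^131072 * 25^262144 * 25^524288 = 233 (mod 676); answer 233
Step 2: B1 = 233; r = -14; 9*(-14)^3 + 6*(-14)^2 + 2*(-14)^1 - 3 = (-24696) + (1176) + (-28) + (-3) = -23551; answer -23551

-23551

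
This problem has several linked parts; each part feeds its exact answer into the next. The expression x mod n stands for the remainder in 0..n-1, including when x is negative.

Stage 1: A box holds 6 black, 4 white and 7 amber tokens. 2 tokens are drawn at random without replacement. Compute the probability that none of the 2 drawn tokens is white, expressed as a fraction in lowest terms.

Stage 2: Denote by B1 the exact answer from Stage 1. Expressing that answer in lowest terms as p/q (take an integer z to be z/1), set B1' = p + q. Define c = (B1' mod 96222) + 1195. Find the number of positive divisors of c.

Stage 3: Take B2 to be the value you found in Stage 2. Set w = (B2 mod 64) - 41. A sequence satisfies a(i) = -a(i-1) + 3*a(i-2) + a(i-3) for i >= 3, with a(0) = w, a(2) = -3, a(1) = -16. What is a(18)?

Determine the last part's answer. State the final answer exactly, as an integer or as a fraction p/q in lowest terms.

4561221

Stage 1: total draws C(17,2) = 136; favorable C(13,2) = 78; P = 39/68; answer 39/68
Stage 2: B1 = 39/68; threaded value p + q = 107; c = 1302; 1302 = 2 * 3 * 7 * 31; number of divisors = (1+1) * (1+1) * (1+1) * (1+1) = 16; answer 16
Stage 3: B2 = 16; w = -25; a(3) = -1*(-3) + 3*(-16) + 1*(-25) = -70; iterating: a(3)=-70, a(4)=45, a(5)=-258, a(6)=323, a(7)=-1052, a(8)=1763, a(9)=-4596, a(10)=8833, a(11)=-20858, a(12)=42761, a(13)=-96502, a(14)=203927, a(15)=-450672, a(16)=965951, a(17)=-2114040, a(18)=4561221; answer 4561221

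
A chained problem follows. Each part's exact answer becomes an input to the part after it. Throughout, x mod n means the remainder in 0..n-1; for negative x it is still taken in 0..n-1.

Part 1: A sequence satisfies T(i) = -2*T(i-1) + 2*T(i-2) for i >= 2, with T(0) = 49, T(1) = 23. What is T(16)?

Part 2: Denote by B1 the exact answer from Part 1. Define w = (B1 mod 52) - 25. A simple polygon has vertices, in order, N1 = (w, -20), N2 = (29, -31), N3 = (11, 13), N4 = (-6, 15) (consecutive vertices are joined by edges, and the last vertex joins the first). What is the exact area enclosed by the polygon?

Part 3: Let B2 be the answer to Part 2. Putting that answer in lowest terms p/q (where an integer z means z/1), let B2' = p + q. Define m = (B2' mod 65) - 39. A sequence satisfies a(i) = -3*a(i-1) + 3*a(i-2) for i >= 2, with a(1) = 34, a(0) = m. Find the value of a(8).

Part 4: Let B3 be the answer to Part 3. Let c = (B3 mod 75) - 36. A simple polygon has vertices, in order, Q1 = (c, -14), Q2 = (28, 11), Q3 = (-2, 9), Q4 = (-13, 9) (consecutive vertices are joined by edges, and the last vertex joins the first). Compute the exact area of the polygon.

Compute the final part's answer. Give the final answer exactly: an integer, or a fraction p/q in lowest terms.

Part 1: T(2) = -2*(23) + 2*(49) = 52; iterating: T(2)=52, T(3)=-58, T(4)=220, T(5)=-556, T(6)=1552, T(7)=-4216, T(8)=11536, T(9)=-31504, T(10)=86080, T(11)=-235168, T(12)=642496, T(13)=-1755328, T(14)=4795648, T(15)=-13101952, T(16)=35795200; answer 35795200
Part 2: B1 = 35795200; w = -13; cross terms: (-13*-31 - 29*-20)=983, (29*13 - 11*-31)=718, (11*15 - -6*13)=243, (-6*-20 - -13*15)=315; twice the area = |2259| = 2259; area = 2259/2; answer 2259/2
Part 3: B2 = 2259/2; threaded value p + q = 2261; m = 12; a(2) = -3*(34) + 3*(12) = -66; iterating: a(2)=-66, a(3)=300, a(4)=-1098, a(5)=4194, a(6)=-15876, a(7)=60210, a(8)=-228258; answer -228258
Part 4: B3 = -228258; c = 6; cross terms: (6*11 - 28*-14)=458, (28*9 - -2*11)=274, (-2*9 - -13*9)=99, (-13*-14 - 6*9)=128; twice the area = |959| = 959; area = 959/2; answer 959/2

959/2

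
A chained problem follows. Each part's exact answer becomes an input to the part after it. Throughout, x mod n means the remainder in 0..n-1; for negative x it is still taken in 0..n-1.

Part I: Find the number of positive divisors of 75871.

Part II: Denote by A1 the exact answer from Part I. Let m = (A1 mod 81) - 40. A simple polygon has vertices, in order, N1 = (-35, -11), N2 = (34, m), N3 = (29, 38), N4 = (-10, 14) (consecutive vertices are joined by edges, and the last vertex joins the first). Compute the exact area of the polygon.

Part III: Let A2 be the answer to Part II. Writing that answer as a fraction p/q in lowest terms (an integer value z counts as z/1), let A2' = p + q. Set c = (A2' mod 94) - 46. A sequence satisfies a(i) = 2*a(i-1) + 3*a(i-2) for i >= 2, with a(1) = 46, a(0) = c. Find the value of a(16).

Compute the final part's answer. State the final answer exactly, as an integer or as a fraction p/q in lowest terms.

Part I: 75871 = 17 * 4463; number of divisors = (1+1) * (1+1) = 4; answer 4
Part II: A1 = 4; m = -36; cross terms: (-35*-36 - 34*-11)=1634, (34*38 - 29*-36)=2336, (29*14 - -10*38)=786, (-10*-11 - -35*14)=600; twice the area = |5356| = 5356; area = 2678; answer 2678
Part III: A2 = 2678; threaded value p + q = 2679; c = 1; a(2) = 2*(46) + 3*(1) = 95; iterating: a(2)=95, a(3)=328, a(4)=941, a(5)=2866, a(6)=8555, a(7)=25708, a(8)=77081, a(9)=231286, a(10)=693815, a(11)=2081488, a(12)=6244421, a(13)=18733306, a(14)=56199875, a(15)=168599668, a(16)=505798961; answer 505798961

505798961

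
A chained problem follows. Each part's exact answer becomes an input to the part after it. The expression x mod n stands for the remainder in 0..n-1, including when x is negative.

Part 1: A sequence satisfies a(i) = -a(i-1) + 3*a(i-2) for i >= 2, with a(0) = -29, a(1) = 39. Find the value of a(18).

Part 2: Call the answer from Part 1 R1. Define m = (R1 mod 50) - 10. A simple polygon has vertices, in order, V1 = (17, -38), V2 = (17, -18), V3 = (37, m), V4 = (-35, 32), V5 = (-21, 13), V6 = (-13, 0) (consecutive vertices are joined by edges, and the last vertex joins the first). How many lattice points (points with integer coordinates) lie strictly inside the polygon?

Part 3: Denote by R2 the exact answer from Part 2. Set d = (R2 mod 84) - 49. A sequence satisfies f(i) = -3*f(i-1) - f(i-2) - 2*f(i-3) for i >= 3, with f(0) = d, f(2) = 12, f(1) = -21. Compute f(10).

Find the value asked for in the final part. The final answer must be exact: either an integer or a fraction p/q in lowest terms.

Part 1: a(2) = -1*(39) + 3*(-29) = -126; iterating: a(2)=-126, a(3)=243, a(4)=-621, a(5)=1350, a(6)=-3213, a(7)=7263, a(8)=-16902, a(9)=38691, a(10)=-89397, a(11)=205470, a(12)=-473661, a(13)=1090071, a(14)=-2511054, a(15)=5781267, a(16)=-13314429, a(17)=30658230, a(18)=-70601517; answer -70601517
Part 2: R1 = -70601517; m = 23; cross terms: (17*-18 - 17*-38)=340, (17*23 - 37*-18)=1057, (37*32 - -35*23)=1989, (-35*13 - -21*32)=217, (-21*0 - -13*13)=169, (-13*-38 - 17*0)=494; twice the area = |4266| = 4266; area = 2133; boundary points = 20 + 1 + 9 + 1 + 1 + 2 = 34; strictly interior points = area - boundary/2 + 1 = 2117; answer 2117
Part 3: R2 = 2117; d = -32; f(3) = -3*(12) - 1*(-21) - 2*(-32) = 49; iterating: f(3)=49, f(4)=-117, f(5)=278, f(6)=-815, f(7)=2401, f(8)=-6944, f(9)=20061, f(10)=-58041; answer -58041

-58041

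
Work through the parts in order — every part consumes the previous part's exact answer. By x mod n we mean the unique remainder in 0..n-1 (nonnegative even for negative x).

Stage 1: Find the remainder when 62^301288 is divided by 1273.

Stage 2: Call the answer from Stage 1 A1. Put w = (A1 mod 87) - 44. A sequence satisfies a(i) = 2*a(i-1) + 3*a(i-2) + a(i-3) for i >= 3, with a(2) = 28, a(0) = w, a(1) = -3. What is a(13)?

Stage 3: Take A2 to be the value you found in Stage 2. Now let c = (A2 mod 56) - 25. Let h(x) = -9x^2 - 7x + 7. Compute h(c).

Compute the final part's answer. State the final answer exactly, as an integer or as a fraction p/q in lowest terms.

Stage 1: squarings mod 1273: 62^1=62, 62^2=25, 62^4=625, 62^8=1087, 62^16=225, 62^32=978, 62^64=461, 62^128=1203, 62^256=1081, 62^512=1220, 62^1024=263, 62^2048=427, 62^4096=290, 62^8192=82, 62^16384=359, 62^32768=308, 62^65536=662, 62^131072=332, 62^262144=746; 62^301288 = 62^8 * 62^32 * 62^64 * 62^128 * 62^2048 * 62^4096 * 62^32768 * 62^262144 = 796 (mod 1273); answer 796
Stage 2: A1 = 796; w = -31; a(3) = 2*(28) + 3*(-3) + 1*(-31) = 16; iterating: a(3)=16, a(4)=113, a(5)=302, a(6)=959, a(7)=2937, a(8)=9053, a(9)=27876, a(10)=85848, a(11)=264377, a(12)=814174, a(13)=2507327; answer 2507327
Stage 3: A2 = 2507327; c = 14; -9*(14)^2 - 7*(14)^1 + 7 = (-1764) + (-98) + (7) = -1855; answer -1855

-1855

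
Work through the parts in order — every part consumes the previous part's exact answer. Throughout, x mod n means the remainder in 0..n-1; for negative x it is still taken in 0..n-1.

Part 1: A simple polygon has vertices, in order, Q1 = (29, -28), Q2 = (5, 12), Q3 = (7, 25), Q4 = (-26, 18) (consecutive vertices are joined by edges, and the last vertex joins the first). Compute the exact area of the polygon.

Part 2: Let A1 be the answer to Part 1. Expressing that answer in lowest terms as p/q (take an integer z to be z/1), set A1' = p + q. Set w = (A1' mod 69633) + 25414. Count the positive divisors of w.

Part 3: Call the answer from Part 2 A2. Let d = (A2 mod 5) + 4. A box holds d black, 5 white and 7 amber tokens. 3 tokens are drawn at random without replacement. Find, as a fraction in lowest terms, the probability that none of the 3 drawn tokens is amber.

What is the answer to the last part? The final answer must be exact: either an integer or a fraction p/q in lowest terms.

55/272

Part 1: cross terms: (29*12 - 5*-28)=488, (5*25 - 7*12)=41, (7*18 - -26*25)=776, (-26*-28 - 29*18)=206; twice the area = |1511| = 1511; area = 1511/2; answer 1511/2
Part 2: A1 = 1511/2; threaded value p + q = 1513; w = 26927; 26927 is prime, so its only divisors are 1 and 26927; count = 2; answer 2
Part 3: A2 = 2; d = 6; total draws C(18,3) = 816; favorable C(11,3) = 165; P = 55/272; answer 55/272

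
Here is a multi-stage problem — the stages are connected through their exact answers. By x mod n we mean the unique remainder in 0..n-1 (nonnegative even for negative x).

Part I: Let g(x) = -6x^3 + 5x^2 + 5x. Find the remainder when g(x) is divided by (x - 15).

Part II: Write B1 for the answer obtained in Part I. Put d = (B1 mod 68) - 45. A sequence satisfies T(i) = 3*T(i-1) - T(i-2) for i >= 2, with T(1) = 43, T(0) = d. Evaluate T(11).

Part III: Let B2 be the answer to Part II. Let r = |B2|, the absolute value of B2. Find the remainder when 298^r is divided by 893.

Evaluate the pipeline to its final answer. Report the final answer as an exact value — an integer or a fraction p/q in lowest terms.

Part I: remainder = value at the root: -6*(15)^3 + 5*(15)^2 + 5*(15)^1 = (-20250) + (1125) + (75) = -19050; answer -19050
Part II: B1 = -19050; d = 13; T(2) = 3*(43) - 1*(13) = 116; iterating: T(2)=116, T(3)=305, T(4)=799, T(5)=2092, T(6)=5477, T(7)=14339, T(8)=37540, T(9)=98281, T(10)=257303, T(11)=673628; answer 673628
Part III: B2 = 673628; r = 673628; squarings mod 893: 298^1=298, 298^2=397, 298^4=441, 298^8=700, 298^16=636, 298^32=860, 298^64=196, 298^128=17, 298^256=289, 298^512=472, 298^1024=427, 298^2048=157, 298^4096=538, 298^8192=112, 298^16384=42, 298^32768=871, 298^65536=484, 298^131072=290, 298^262144=158, 298^524288=853; 298^673628 = 298^4 * 298^8 * 298^16 * 298^64 * 298^256 * 298^512 * 298^1024 * 298^16384 * 298^131072 * 298^524288 = 347 (mod 893); answer 347

347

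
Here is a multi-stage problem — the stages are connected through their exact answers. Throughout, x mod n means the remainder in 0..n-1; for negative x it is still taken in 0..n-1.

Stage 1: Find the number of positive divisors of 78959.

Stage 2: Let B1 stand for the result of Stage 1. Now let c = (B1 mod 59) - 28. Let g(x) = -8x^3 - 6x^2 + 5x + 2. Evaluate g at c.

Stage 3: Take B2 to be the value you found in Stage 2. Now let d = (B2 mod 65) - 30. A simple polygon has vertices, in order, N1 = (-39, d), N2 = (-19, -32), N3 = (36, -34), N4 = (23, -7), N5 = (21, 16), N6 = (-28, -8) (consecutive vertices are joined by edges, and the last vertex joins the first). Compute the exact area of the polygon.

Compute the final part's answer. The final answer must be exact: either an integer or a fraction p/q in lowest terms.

Stage 1: 78959 = 23 * 3433; number of divisors = (1+1) * (1+1) = 4; answer 4
Stage 2: B1 = 4; c = -24; -8*(-24)^3 - 6*(-24)^2 + 5*(-24)^1 + 2 = (110592) + (-3456) + (-120) + (2) = 107018; answer 107018
Stage 3: B2 = 107018; d = -2; cross terms: (-39*-32 - -19*-2)=1210, (-19*-34 - 36*-32)=1798, (36*-7 - 23*-34)=530, (23*16 - 21*-7)=515, (21*-8 - -28*16)=280, (-28*-2 - -39*-8)=-256; twice the area = |4077| = 4077; area = 4077/2; answer 4077/2

4077/2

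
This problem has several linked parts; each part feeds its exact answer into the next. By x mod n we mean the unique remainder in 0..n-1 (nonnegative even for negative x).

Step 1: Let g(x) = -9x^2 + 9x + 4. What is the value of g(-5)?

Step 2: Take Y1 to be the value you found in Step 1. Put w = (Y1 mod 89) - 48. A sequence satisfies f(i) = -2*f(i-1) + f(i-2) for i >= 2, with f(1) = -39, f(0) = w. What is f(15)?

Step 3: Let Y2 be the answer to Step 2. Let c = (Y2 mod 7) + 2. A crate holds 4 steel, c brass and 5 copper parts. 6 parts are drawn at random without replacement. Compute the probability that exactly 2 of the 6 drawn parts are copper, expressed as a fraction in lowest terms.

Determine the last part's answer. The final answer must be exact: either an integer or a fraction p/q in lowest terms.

Step 1: -9*(-5)^2 + 9*(-5)^1 + 4 = (-225) + (-45) + (4) = -266; answer -266
Step 2: Y1 = -266; w = -47; f(2) = -2*(-39) + 1*(-47) = 31; iterating: f(2)=31, f(3)=-101, f(4)=233, f(5)=-567, f(6)=1367, f(7)=-3301, f(8)=7969, f(9)=-19239, f(10)=46447, f(11)=-112133, f(12)=270713, f(13)=-653559, f(14)=1577831, f(15)=-3809221; answer -3809221
Step 3: Y2 = -3809221; c = 6; total draws C(15,6) = 5005; favorable C(5,2)*C(10,4) = 2100; P = 60/143; answer 60/143

60/143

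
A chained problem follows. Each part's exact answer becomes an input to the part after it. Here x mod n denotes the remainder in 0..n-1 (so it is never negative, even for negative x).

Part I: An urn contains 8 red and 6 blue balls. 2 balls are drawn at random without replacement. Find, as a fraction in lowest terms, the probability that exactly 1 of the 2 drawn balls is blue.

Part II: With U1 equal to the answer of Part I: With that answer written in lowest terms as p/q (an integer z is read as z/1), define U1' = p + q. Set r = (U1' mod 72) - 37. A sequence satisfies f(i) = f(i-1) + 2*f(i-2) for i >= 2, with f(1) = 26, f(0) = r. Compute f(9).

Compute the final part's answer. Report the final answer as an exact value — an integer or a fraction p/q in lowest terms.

9546

Part I: total draws C(14,2) = 91; favorable C(6,1)*C(8,1) = 48; P = 48/91; answer 48/91
Part II: U1 = 48/91; threaded value p + q = 139; r = 30; f(2) = 1*(26) + 2*(30) = 86; iterating: f(2)=86, f(3)=138, f(4)=310, f(5)=586, f(6)=1206, f(7)=2378, f(8)=4790, f(9)=9546; answer 9546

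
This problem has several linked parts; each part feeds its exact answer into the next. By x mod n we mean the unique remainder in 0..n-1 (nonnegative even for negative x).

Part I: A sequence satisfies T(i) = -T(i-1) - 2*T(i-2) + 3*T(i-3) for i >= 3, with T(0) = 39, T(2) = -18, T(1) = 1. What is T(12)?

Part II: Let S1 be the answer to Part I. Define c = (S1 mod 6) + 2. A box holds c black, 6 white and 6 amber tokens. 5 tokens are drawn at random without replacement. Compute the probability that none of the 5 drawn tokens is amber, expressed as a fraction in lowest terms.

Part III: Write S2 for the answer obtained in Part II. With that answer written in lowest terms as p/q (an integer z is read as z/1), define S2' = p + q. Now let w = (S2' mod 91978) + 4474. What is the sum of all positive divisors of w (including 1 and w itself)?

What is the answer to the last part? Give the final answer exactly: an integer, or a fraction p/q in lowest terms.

5184

Part I: T(3) = -1*(-18) - 2*(1) + 3*(39) = 133; iterating: T(3)=133, T(4)=-94, T(5)=-226, T(6)=813, T(7)=-643, T(8)=-1661, T(9)=5386, T(10)=-3993, T(11)=-11762, T(12)=35906; answer 35906
Part II: S1 = 35906; c = 4; total draws C(16,5) = 4368; favorable C(10,5) = 252; P = 3/52; answer 3/52
Part III: S2 = 3/52; threaded value p + q = 55; w = 4529; 4529 = 7 * 647; sigma = (1 + 7) * (1 + 647) = 8 * 648 = 5184; answer 5184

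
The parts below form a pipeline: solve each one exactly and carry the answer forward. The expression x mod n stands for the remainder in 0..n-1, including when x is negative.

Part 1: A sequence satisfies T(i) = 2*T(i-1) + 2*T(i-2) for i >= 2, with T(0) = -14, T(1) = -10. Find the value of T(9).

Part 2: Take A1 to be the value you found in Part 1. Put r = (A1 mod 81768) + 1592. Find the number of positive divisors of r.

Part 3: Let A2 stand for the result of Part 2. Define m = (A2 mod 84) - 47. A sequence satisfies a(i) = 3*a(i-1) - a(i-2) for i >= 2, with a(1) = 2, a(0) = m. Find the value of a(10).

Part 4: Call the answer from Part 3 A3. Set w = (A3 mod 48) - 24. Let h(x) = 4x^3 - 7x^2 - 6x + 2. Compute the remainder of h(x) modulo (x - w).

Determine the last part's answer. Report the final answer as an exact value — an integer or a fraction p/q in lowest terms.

Part 1: T(2) = 2*(-10) + 2*(-14) = -48; iterating: T(2)=-48, T(3)=-116, T(4)=-328, T(5)=-888, T(6)=-2432, T(7)=-6640, T(8)=-18144, T(9)=-49568; answer -49568
Part 2: A1 = -49568; r = 33792; 33792 = 2^10 * 3 * 11; number of divisors = (10+1) * (1+1) * (1+1) = 44; answer 44
Part 3: A2 = 44; m = -3; a(2) = 3*(2) - 1*(-3) = 9; iterating: a(2)=9, a(3)=25, a(4)=66, a(5)=173, a(6)=453, a(7)=1186, a(8)=3105, a(9)=8129, a(10)=21282; answer 21282
Part 4: A3 = 21282; w = -6; remainder = value at the root: 4*(-6)^3 - 7*(-6)^2 - 6*(-6)^1 + 2 = (-864) + (-252) + (36) + (2) = -1078; answer -1078

-1078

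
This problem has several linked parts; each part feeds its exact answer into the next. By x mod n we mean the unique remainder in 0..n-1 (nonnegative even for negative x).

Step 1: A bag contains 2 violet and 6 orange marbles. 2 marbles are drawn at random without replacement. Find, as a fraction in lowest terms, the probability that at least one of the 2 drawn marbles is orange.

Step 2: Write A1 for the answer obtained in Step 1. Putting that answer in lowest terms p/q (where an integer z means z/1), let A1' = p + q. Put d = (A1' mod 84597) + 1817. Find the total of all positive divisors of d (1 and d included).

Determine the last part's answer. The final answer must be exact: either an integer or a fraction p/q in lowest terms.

Step 1: total draws C(8,2) = 28; complement C(2,2) = 1; favorable 28 - 1 = 27; P = 27/28; answer 27/28
Step 2: A1 = 27/28; threaded value p + q = 55; d = 1872; 1872 = 2^4 * 3^2 * 13; sigma = (1 + 2 + 4 + 8 + 16) * (1 + 3 + 9) * (1 + 13) = 31 * 13 * 14 = 5642; answer 5642

5642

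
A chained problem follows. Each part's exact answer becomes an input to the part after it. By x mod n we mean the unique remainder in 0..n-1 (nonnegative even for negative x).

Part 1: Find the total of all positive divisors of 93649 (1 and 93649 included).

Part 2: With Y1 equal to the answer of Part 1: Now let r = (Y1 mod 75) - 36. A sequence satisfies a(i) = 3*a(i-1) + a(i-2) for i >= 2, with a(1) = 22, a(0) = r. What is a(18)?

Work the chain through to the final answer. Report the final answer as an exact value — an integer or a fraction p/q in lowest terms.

Part 1: 93649 = 71 * 1319; sigma = (1 + 71) * (1 + 1319) = 72 * 1320 = 95040; answer 95040
Part 2: Y1 = 95040; r = -21; a(2) = 3*(22) + 1*(-21) = 45; iterating: a(2)=45, a(3)=157, a(4)=516, a(5)=1705, a(6)=5631, a(7)=18598, a(8)=61425, a(9)=202873, a(10)=670044, a(11)=2213005, a(12)=7309059, a(13)=24140182, a(14)=79729605, a(15)=263328997, a(16)=869716596, a(17)=2872478785, a(18)=9487152951; answer 9487152951

9487152951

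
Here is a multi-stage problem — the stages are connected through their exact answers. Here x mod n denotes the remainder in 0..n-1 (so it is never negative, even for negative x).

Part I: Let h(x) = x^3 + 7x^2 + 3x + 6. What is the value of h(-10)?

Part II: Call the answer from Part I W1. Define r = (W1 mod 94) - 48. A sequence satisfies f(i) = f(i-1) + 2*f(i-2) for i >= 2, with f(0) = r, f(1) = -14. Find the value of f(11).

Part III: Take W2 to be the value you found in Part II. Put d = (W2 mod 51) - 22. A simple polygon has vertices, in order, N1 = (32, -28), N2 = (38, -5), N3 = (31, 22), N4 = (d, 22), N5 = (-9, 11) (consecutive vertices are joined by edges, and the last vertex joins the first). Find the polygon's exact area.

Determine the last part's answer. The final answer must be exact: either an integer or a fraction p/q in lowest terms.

Part I: 1*(-10)^3 + 7*(-10)^2 + 3*(-10)^1 + 6 = (-1000) + (700) + (-30) + (6) = -324; answer -324
Part II: W1 = -324; r = 4; f(2) = 1*(-14) + 2*(4) = -6; iterating: f(2)=-6, f(3)=-34, f(4)=-46, f(5)=-114, f(6)=-206, f(7)=-434, f(8)=-846, f(9)=-1714, f(10)=-3406, f(11)=-6834; answer -6834
Part III: W2 = -6834; d = -22; cross terms: (32*-5 - 38*-28)=904, (38*22 - 31*-5)=991, (31*22 - -22*22)=1166, (-22*11 - -9*22)=-44, (-9*-28 - 32*11)=-100; twice the area = |2917| = 2917; area = 2917/2; answer 2917/2

2917/2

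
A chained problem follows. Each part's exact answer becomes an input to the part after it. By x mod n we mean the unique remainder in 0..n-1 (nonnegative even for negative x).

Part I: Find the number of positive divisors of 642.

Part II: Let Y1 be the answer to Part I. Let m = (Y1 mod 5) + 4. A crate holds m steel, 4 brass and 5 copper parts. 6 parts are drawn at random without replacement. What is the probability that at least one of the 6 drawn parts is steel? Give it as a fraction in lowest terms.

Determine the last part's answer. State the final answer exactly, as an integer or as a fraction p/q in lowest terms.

283/286

Part I: 642 = 2 * 3 * 107; number of divisors = (1+1) * (1+1) * (1+1) = 8; answer 8
Part II: Y1 = 8; m = 7; total draws C(16,6) = 8008; complement C(9,6) = 84; favorable 8008 - 84 = 7924; P = 283/286; answer 283/286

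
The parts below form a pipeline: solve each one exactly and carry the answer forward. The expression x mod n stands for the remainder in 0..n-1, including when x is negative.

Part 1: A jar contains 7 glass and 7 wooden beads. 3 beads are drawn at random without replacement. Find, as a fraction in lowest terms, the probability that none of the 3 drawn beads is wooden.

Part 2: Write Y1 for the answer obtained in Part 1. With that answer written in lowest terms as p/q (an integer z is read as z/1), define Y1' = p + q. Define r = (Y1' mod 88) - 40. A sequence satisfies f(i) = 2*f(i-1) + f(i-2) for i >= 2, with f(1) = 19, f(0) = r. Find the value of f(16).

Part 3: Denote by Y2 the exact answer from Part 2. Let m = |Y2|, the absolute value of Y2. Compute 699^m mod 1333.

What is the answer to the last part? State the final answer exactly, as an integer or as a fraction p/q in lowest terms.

1005

Part 1: total draws C(14,3) = 364; favorable C(7,3) = 35; P = 5/52; answer 5/52
Part 2: Y1 = 5/52; threaded value p + q = 57; r = 17; f(2) = 2*(19) + 1*(17) = 55; iterating: f(2)=55, f(3)=129, f(4)=313, f(5)=755, f(6)=1823, f(7)=4401, f(8)=10625, f(9)=25651, f(10)=61927, f(11)=149505, f(12)=360937, f(13)=871379, f(14)=2103695, f(15)=5078769, f(16)=12261233; answer 12261233
Part 3: Y2 = 12261233; m = 12261233; squarings mod 1333: 699^1=699, 699^2=723, 699^4=193, 699^8=1258, 699^16=293, 699^32=537, 699^64=441, 699^128=1196, 699^256=107, 699^512=785, 699^1024=379, 699^2048=1010, 699^4096=355, 699^8192=723, 699^16384=193, 699^32768=1258, 699^65536=293, 699^131072=537, 699^262144=441, 699^524288=1196, 699^1048576=107, 699^2097152=785, 699^4194304=379, 699^8388608=1010; 699^12261233 = 699^1 * 699^16 * 699^32 * 699^64 * 699^256 * 699^512 * 699^1024 * 699^4096 * 699^65536 * 699^131072 * 699^524288 * 699^1048576 * 699^2097152 * 699^8388608 = 1005 (mod 1333); answer 1005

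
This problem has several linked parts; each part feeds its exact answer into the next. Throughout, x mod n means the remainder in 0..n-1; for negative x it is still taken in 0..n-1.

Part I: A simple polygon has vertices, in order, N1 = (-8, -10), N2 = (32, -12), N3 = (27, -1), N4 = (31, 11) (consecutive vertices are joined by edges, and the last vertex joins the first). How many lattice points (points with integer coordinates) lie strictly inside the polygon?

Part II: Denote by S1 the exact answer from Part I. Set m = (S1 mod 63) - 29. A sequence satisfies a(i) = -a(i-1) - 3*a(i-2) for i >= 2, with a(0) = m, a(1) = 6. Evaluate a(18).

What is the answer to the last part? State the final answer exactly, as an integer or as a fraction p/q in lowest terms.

81996

Part I: cross terms: (-8*-12 - 32*-10)=416, (32*-1 - 27*-12)=292, (27*11 - 31*-1)=328, (31*-10 - -8*11)=-222; twice the area = |814| = 814; area = 407; boundary points = 2 + 1 + 4 + 3 = 10; strictly interior points = area - boundary/2 + 1 = 403; answer 403
Part II: S1 = 403; m = -4; a(2) = -1*(6) - 3*(-4) = 6; iterating: a(2)=6, a(3)=-24, a(4)=6, a(5)=66, a(6)=-84, a(7)=-114, a(8)=366, a(9)=-24, a(10)=-1074, a(11)=1146, a(12)=2076, a(13)=-5514, a(14)=-714, a(15)=17256, a(16)=-15114, a(17)=-36654, a(18)=81996; answer 81996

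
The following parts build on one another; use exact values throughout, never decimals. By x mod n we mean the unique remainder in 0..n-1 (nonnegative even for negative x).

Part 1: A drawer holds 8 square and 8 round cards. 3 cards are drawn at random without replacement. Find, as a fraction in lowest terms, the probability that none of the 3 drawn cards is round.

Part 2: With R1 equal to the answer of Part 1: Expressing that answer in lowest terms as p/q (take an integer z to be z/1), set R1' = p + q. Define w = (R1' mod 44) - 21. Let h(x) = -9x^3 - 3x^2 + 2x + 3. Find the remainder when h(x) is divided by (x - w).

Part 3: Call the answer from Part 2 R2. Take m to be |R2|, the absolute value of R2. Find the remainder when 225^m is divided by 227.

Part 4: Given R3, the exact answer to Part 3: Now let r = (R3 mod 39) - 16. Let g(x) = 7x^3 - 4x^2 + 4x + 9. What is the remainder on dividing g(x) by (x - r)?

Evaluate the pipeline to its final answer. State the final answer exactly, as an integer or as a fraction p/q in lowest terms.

Part 1: total draws C(16,3) = 560; favorable C(8,3) = 56; P = 1/10; answer 1/10
Part 2: R1 = 1/10; threaded value p + q = 11; w = -10; remainder = value at the root: -9*(-10)^3 - 3*(-10)^2 + 2*(-10)^1 + 3 = (9000) + (-300) + (-20) + (3) = 8683; answer 8683
Part 3: R2 = 8683; m = 8683; squarings mod 227: 225^1=225, 225^2=4, 225^4=16, 225^8=29, 225^16=160, 225^32=176, 225^64=104, 225^128=147, 225^256=44, 225^512=120, 225^1024=99, 225^2048=40, 225^4096=11, 225^8192=121; 225^8683 = 225^1 * 225^2 * 225^8 * 225^32 * 225^64 * 225^128 * 225^256 * 225^8192 = 155 (mod 227); answer 155
Part 4: R3 = 155; r = 22; remainder = value at the root: 7*(22)^3 - 4*(22)^2 + 4*(22)^1 + 9 = (74536) + (-1936) + (88) + (9) = 72697; answer 72697

72697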